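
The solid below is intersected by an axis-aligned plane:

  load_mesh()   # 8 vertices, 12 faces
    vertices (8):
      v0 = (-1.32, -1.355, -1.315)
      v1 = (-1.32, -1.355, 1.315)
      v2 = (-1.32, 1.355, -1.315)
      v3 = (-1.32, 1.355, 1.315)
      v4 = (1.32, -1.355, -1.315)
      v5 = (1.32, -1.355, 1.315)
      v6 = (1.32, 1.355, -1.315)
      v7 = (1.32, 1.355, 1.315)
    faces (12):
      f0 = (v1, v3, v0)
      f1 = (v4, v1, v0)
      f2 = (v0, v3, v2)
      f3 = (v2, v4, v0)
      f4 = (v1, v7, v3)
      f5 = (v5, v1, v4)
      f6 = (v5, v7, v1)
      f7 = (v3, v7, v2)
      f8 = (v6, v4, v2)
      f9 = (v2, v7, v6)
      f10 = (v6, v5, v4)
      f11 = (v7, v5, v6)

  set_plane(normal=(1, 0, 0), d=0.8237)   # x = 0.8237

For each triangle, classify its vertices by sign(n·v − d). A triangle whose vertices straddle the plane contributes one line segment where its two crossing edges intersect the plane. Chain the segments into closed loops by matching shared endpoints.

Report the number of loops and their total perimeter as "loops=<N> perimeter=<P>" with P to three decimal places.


loops=1 perimeter=10.680

Straddling triangles (8 of 12):
  (v4,v1,v0) [+--] → (0.8237, -1.355, -0.82058)–(0.8237, -1.355, -1.315)  len=0.4944
  (v2,v4,v0) [-+-] → (0.8237, -0.845541, -1.315)–(0.8237, -1.355, -1.315)  len=0.5095
  (v1,v7,v3) [-+-] → (0.8237, 0.845541, 1.315)–(0.8237, 1.355, 1.315)  len=0.5095
  (v5,v1,v4) [+-+] → (0.8237, -1.355, 1.315)–(0.8237, -1.355, -0.82058)  len=2.1356
  (v5,v7,v1) [++-] → (0.8237, 0.845541, 1.315)–(0.8237, -1.355, 1.315)  len=2.2005
  (v3,v7,v2) [-+-] → (0.8237, 1.355, 1.315)–(0.8237, 1.355, 0.82058)  len=0.4944
  (v6,v4,v2) [++-] → (0.8237, -0.845541, -1.315)–(0.8237, 1.355, -1.315)  len=2.2005
  (v2,v7,v6) [-++] → (0.8237, 1.355, 0.82058)–(0.8237, 1.355, -1.315)  len=2.1356

Chained into 1 loop(s):
  loop 1: 8 segments, perimeter = 10.6800
Total perimeter = 10.680


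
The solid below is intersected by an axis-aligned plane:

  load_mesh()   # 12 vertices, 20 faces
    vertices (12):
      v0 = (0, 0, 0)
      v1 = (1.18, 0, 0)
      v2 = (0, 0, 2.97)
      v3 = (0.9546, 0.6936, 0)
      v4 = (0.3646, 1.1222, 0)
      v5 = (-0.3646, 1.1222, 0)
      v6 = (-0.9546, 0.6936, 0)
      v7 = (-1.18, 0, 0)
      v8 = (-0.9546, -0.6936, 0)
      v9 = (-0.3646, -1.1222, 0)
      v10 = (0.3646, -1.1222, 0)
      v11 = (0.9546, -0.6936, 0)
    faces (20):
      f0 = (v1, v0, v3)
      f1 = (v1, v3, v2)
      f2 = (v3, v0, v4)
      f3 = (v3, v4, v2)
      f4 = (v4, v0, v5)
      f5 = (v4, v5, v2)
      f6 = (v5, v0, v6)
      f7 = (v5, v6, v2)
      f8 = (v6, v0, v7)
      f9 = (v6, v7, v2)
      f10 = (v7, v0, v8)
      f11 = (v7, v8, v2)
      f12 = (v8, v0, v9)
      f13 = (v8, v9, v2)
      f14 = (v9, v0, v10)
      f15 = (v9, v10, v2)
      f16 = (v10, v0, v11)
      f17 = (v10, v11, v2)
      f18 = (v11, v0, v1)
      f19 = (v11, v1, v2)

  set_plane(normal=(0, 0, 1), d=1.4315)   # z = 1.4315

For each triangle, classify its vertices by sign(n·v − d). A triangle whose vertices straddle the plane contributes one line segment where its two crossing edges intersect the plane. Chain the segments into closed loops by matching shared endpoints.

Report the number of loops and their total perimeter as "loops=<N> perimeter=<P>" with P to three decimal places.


Straddling triangles (10 of 20):
  (v1,v3,v2) [--+] → (0.494496, 0.359294, 1.4315)–(0.611256, 0, 1.4315)  len=0.3778
  (v3,v4,v2) [--+] → (0.188868, 0.581315, 1.4315)–(0.494496, 0.359294, 1.4315)  len=0.3778
  (v4,v5,v2) [--+] → (-0.188868, 0.581315, 1.4315)–(0.188868, 0.581315, 1.4315)  len=0.3777
  (v5,v6,v2) [--+] → (-0.494496, 0.359294, 1.4315)–(-0.188868, 0.581315, 1.4315)  len=0.3778
  (v6,v7,v2) [--+] → (-0.611256, 0, 1.4315)–(-0.494496, 0.359294, 1.4315)  len=0.3778
  (v7,v8,v2) [--+] → (-0.494496, -0.359294, 1.4315)–(-0.611256, 0, 1.4315)  len=0.3778
  (v8,v9,v2) [--+] → (-0.188868, -0.581315, 1.4315)–(-0.494496, -0.359294, 1.4315)  len=0.3778
  (v9,v10,v2) [--+] → (0.188868, -0.581315, 1.4315)–(-0.188868, -0.581315, 1.4315)  len=0.3777
  (v10,v11,v2) [--+] → (0.494496, -0.359294, 1.4315)–(0.188868, -0.581315, 1.4315)  len=0.3778
  (v11,v1,v2) [--+] → (0.611256, 0, 1.4315)–(0.494496, -0.359294, 1.4315)  len=0.3778

Chained into 1 loop(s):
  loop 1: 10 segments, perimeter = 3.7777
Total perimeter = 3.778

loops=1 perimeter=3.778


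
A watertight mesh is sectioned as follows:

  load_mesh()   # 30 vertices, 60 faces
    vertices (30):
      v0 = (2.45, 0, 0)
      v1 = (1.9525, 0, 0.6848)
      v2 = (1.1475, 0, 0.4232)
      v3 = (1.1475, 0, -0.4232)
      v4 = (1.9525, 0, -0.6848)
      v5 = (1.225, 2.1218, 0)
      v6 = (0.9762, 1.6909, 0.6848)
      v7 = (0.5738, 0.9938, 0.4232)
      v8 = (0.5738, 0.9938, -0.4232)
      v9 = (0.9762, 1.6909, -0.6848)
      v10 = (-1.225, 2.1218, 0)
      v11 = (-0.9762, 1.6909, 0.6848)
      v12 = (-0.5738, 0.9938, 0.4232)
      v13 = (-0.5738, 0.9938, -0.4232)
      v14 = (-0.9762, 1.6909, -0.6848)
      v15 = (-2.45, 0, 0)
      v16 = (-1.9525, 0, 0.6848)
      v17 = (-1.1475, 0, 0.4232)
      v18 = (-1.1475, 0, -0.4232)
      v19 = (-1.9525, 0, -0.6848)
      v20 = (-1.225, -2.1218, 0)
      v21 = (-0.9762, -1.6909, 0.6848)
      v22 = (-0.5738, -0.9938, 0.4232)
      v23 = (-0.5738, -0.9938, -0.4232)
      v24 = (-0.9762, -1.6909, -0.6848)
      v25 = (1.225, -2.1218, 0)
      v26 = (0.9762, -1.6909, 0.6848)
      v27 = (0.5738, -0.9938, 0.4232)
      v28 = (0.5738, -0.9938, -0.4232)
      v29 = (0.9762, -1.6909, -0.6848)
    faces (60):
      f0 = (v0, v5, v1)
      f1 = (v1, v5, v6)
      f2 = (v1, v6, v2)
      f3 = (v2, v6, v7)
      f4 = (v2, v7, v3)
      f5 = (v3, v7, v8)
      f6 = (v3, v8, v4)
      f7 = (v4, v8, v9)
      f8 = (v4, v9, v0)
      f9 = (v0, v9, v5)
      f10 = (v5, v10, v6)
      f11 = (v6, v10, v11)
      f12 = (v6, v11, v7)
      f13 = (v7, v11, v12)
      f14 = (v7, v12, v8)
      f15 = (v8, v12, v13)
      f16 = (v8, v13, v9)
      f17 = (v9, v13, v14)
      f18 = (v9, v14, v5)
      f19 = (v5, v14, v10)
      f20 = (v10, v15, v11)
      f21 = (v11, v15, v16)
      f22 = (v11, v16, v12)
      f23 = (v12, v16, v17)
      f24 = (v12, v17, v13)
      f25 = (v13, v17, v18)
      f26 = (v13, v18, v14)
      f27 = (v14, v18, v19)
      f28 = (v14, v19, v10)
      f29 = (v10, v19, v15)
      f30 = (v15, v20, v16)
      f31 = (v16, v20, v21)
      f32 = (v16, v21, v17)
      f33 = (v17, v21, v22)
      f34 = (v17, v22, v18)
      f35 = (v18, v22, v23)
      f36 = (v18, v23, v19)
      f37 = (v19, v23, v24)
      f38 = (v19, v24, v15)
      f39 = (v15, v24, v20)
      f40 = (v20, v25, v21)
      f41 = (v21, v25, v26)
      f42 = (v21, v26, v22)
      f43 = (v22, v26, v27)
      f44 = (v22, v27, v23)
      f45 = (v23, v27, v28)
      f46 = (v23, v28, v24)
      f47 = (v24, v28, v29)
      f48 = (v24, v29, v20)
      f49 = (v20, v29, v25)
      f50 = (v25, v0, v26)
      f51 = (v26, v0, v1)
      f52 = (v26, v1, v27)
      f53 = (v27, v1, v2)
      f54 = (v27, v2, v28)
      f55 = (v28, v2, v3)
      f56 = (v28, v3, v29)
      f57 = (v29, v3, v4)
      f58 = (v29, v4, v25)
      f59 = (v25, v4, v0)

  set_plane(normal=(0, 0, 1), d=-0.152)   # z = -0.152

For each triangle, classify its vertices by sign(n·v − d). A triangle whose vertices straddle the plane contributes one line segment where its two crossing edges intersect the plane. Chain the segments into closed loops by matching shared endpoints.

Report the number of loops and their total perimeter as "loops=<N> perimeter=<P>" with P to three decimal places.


loops=2 perimeter=20.923

Straddling triangles (24 of 60):
  (v2,v7,v3) [++-] → (0.963677, 0.318429, -0.152)–(1.1475, 0, -0.152)  len=0.3677
  (v3,v7,v8) [-+-] → (0.963677, 0.318429, -0.152)–(0.5738, 0.9938, -0.152)  len=0.7798
  (v4,v9,v0) [--+] → (2.12287, 0.375317, -0.152)–(2.33957, 0, -0.152)  len=0.4334
  (v0,v9,v5) [+-+] → (2.12287, 0.375317, -0.152)–(1.16978, 2.02616, -0.152)  len=1.9062
  (v7,v12,v8) [++-] → (0.206091, 0.9938, -0.152)–(0.5738, 0.9938, -0.152)  len=0.3677
  (v8,v12,v13) [-+-] → (0.206091, 0.9938, -0.152)–(-0.5738, 0.9938, -0.152)  len=0.7799
  (v9,v14,v5) [--+] → (0.736416, 2.02616, -0.152)–(1.16978, 2.02616, -0.152)  len=0.4334
  (v5,v14,v10) [+-+] → (0.736416, 2.02616, -0.152)–(-1.16978, 2.02616, -0.152)  len=1.9062
  (v12,v17,v13) [++-] → (-0.757623, 0.675371, -0.152)–(-0.5738, 0.9938, -0.152)  len=0.3677
  (v13,v17,v18) [-+-] → (-0.757623, 0.675371, -0.152)–(-1.1475, 0, -0.152)  len=0.7798
  (v14,v19,v10) [--+] → (-1.38648, 1.65084, -0.152)–(-1.16978, 2.02616, -0.152)  len=0.4334
  (v10,v19,v15) [+-+] → (-1.38648, 1.65084, -0.152)–(-2.33957, 0, -0.152)  len=1.9062
  (v17,v22,v18) [++-] → (-0.963677, -0.318429, -0.152)–(-1.1475, 0, -0.152)  len=0.3677
  (v18,v22,v23) [-+-] → (-0.963677, -0.318429, -0.152)–(-0.5738, -0.9938, -0.152)  len=0.7798
  (v19,v24,v15) [--+] → (-2.12287, -0.375317, -0.152)–(-2.33957, 0, -0.152)  len=0.4334
  (v15,v24,v20) [+-+] → (-2.12287, -0.375317, -0.152)–(-1.16978, -2.02616, -0.152)  len=1.9062
  (v22,v27,v23) [++-] → (-0.206091, -0.9938, -0.152)–(-0.5738, -0.9938, -0.152)  len=0.3677
  (v23,v27,v28) [-+-] → (-0.206091, -0.9938, -0.152)–(0.5738, -0.9938, -0.152)  len=0.7799
  (v24,v29,v20) [--+] → (-0.736416, -2.02616, -0.152)–(-1.16978, -2.02616, -0.152)  len=0.4334
  (v20,v29,v25) [+-+] → (-0.736416, -2.02616, -0.152)–(1.16978, -2.02616, -0.152)  len=1.9062
  (v27,v2,v28) [++-] → (0.757623, -0.675371, -0.152)–(0.5738, -0.9938, -0.152)  len=0.3677
  (v28,v2,v3) [-+-] → (0.757623, -0.675371, -0.152)–(1.1475, 0, -0.152)  len=0.7798
  (v29,v4,v25) [--+] → (1.38648, -1.65084, -0.152)–(1.16978, -2.02616, -0.152)  len=0.4334
  (v25,v4,v0) [+-+] → (1.38648, -1.65084, -0.152)–(2.33957, 0, -0.152)  len=1.9062

Chained into 2 loop(s):
  loop 1: 12 segments, perimeter = 6.8852
  loop 2: 12 segments, perimeter = 14.0375
Total perimeter = 20.923


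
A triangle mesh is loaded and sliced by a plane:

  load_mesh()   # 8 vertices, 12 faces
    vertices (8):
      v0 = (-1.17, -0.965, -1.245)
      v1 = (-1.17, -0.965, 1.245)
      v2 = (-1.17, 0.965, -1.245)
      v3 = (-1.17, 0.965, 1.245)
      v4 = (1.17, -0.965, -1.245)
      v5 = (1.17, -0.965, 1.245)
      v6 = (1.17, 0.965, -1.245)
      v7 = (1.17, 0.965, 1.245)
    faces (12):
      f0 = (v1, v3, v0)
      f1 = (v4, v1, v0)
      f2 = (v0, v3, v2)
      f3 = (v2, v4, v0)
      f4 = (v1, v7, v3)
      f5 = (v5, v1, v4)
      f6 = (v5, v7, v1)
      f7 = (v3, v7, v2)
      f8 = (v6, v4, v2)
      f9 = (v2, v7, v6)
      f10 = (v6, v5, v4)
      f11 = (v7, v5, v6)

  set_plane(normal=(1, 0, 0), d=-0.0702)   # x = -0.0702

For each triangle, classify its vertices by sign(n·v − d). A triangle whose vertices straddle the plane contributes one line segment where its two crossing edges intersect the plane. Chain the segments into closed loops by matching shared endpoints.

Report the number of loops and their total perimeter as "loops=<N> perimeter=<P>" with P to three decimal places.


Straddling triangles (8 of 12):
  (v4,v1,v0) [+--] → (-0.0702, -0.965, 0.0747)–(-0.0702, -0.965, -1.245)  len=1.3197
  (v2,v4,v0) [-+-] → (-0.0702, 0.0579, -1.245)–(-0.0702, -0.965, -1.245)  len=1.0229
  (v1,v7,v3) [-+-] → (-0.0702, -0.0579, 1.245)–(-0.0702, 0.965, 1.245)  len=1.0229
  (v5,v1,v4) [+-+] → (-0.0702, -0.965, 1.245)–(-0.0702, -0.965, 0.0747)  len=1.1703
  (v5,v7,v1) [++-] → (-0.0702, -0.0579, 1.245)–(-0.0702, -0.965, 1.245)  len=0.9071
  (v3,v7,v2) [-+-] → (-0.0702, 0.965, 1.245)–(-0.0702, 0.965, -0.0747)  len=1.3197
  (v6,v4,v2) [++-] → (-0.0702, 0.0579, -1.245)–(-0.0702, 0.965, -1.245)  len=0.9071
  (v2,v7,v6) [-++] → (-0.0702, 0.965, -0.0747)–(-0.0702, 0.965, -1.245)  len=1.1703

Chained into 1 loop(s):
  loop 1: 8 segments, perimeter = 8.8400
Total perimeter = 8.840

loops=1 perimeter=8.840


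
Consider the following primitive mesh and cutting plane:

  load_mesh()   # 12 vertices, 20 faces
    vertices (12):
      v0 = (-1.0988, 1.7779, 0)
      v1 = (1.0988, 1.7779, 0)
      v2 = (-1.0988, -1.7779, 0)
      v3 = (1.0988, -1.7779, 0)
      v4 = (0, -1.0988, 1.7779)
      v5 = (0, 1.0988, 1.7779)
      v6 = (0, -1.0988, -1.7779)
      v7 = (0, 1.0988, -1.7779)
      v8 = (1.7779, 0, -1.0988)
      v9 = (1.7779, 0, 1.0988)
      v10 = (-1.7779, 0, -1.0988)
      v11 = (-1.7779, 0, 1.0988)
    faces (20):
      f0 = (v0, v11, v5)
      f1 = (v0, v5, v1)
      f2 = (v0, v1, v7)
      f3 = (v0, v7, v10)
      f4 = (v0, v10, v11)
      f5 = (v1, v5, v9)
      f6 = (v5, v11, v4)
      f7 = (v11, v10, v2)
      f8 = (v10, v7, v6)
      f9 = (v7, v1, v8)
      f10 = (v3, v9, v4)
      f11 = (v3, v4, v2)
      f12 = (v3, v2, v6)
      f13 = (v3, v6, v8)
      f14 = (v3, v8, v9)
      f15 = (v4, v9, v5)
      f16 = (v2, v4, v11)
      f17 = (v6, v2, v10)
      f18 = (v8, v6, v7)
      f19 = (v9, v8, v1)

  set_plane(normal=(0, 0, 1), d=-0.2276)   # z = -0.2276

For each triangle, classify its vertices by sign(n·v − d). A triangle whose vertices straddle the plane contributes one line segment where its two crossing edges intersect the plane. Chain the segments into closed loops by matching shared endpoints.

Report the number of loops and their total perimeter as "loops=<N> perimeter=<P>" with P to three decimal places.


Straddling triangles (10 of 20):
  (v0,v1,v7) [++-] → (0.958136, 1.69096, -0.2276)–(-0.958136, 1.69096, -0.2276)  len=1.9163
  (v0,v7,v10) [+--] → (-0.958136, 1.69096, -0.2276)–(-1.23947, 1.40963, -0.2276)  len=0.3979
  (v0,v10,v11) [+-+] → (-1.23947, 1.40963, -0.2276)–(-1.7779, 0, -0.2276)  len=1.5090
  (v11,v10,v2) [+-+] → (-1.7779, 0, -0.2276)–(-1.23947, -1.40963, -0.2276)  len=1.5090
  (v7,v1,v8) [-+-] → (0.958136, 1.69096, -0.2276)–(1.23947, 1.40963, -0.2276)  len=0.3979
  (v3,v2,v6) [++-] → (-0.958136, -1.69096, -0.2276)–(0.958136, -1.69096, -0.2276)  len=1.9163
  (v3,v6,v8) [+--] → (0.958136, -1.69096, -0.2276)–(1.23947, -1.40963, -0.2276)  len=0.3979
  (v3,v8,v9) [+-+] → (1.23947, -1.40963, -0.2276)–(1.7779, 0, -0.2276)  len=1.5090
  (v6,v2,v10) [-+-] → (-0.958136, -1.69096, -0.2276)–(-1.23947, -1.40963, -0.2276)  len=0.3979
  (v9,v8,v1) [+-+] → (1.7779, 0, -0.2276)–(1.23947, 1.40963, -0.2276)  len=1.5090

Chained into 1 loop(s):
  loop 1: 10 segments, perimeter = 11.4599
Total perimeter = 11.460

loops=1 perimeter=11.460


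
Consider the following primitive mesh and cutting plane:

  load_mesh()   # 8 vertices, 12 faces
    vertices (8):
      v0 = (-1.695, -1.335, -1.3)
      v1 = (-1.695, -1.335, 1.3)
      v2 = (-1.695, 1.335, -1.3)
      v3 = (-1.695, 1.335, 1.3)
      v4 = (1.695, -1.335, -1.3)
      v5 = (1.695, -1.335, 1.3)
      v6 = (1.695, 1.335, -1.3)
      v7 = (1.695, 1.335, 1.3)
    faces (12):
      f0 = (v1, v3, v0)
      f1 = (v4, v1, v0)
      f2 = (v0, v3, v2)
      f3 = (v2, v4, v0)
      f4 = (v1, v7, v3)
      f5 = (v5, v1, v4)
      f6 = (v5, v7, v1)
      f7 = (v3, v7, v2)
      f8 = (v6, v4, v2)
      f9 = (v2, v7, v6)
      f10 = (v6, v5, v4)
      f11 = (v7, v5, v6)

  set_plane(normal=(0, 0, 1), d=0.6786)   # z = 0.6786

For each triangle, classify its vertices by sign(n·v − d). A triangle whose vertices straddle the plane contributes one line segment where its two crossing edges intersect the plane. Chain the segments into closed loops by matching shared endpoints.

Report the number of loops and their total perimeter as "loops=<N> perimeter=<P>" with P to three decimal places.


Straddling triangles (8 of 12):
  (v1,v3,v0) [++-] → (-1.695, 0.69687, 0.6786)–(-1.695, -1.335, 0.6786)  len=2.0319
  (v4,v1,v0) [-+-] → (-0.88479, -1.335, 0.6786)–(-1.695, -1.335, 0.6786)  len=0.8102
  (v0,v3,v2) [-+-] → (-1.695, 0.69687, 0.6786)–(-1.695, 1.335, 0.6786)  len=0.6381
  (v5,v1,v4) [++-] → (-0.88479, -1.335, 0.6786)–(1.695, -1.335, 0.6786)  len=2.5798
  (v3,v7,v2) [++-] → (0.88479, 1.335, 0.6786)–(-1.695, 1.335, 0.6786)  len=2.5798
  (v2,v7,v6) [-+-] → (0.88479, 1.335, 0.6786)–(1.695, 1.335, 0.6786)  len=0.8102
  (v6,v5,v4) [-+-] → (1.695, -0.69687, 0.6786)–(1.695, -1.335, 0.6786)  len=0.6381
  (v7,v5,v6) [++-] → (1.695, -0.69687, 0.6786)–(1.695, 1.335, 0.6786)  len=2.0319

Chained into 1 loop(s):
  loop 1: 8 segments, perimeter = 12.1200
Total perimeter = 12.120

loops=1 perimeter=12.120


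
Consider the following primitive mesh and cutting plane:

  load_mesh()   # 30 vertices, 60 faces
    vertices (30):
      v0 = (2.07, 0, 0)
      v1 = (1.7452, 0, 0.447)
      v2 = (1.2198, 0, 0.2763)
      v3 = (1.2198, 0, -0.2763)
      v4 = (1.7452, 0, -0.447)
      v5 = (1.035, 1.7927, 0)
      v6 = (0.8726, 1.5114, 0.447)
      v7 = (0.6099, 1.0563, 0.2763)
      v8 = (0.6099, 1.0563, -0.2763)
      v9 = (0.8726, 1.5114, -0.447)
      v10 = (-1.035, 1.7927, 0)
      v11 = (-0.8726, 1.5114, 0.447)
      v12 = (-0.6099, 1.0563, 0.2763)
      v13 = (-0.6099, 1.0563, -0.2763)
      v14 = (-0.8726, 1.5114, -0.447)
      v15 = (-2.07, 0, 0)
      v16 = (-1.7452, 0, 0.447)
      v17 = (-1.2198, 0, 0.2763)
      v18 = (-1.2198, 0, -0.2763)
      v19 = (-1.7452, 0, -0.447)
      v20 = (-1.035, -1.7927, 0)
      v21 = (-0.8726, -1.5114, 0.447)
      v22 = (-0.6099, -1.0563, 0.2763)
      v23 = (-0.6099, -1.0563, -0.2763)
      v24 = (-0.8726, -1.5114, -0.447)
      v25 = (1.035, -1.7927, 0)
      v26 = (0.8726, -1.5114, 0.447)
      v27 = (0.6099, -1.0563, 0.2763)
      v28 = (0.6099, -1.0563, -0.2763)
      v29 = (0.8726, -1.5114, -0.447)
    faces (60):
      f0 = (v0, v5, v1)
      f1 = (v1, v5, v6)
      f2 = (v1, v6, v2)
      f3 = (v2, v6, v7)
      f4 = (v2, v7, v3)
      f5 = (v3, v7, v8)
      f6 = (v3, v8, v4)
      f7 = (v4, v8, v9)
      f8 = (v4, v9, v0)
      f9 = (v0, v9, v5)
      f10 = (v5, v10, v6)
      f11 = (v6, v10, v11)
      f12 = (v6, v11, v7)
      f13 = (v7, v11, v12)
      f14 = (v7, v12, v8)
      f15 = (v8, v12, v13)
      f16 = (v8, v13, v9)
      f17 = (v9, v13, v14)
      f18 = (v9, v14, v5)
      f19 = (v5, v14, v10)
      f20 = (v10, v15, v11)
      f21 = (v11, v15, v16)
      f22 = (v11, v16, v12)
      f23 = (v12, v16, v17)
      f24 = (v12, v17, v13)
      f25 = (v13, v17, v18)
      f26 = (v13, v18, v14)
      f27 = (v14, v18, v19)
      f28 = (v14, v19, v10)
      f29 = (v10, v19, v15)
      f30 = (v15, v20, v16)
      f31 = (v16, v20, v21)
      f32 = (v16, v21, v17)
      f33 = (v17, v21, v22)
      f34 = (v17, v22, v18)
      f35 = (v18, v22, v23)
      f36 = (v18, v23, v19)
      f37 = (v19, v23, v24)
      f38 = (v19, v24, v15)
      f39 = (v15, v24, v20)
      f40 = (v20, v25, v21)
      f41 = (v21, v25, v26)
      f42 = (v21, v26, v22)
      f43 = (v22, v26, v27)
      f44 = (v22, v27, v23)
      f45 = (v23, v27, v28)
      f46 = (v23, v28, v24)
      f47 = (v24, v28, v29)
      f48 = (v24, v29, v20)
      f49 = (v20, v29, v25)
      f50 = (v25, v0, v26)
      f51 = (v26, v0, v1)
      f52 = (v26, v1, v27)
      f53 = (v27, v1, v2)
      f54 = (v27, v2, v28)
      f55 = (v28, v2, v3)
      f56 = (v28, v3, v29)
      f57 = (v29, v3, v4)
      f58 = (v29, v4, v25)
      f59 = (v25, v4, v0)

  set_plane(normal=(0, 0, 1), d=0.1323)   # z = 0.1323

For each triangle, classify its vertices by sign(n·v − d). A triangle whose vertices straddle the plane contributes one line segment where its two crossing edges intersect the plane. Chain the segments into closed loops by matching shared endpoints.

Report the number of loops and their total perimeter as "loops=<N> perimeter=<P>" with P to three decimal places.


loops=2 perimeter=19.162

Straddling triangles (24 of 60):
  (v0,v5,v1) [--+] → (1.2452, 1.26211, 0.1323)–(1.97387, 0, 0.1323)  len=1.4574
  (v1,v5,v6) [+-+] → (1.2452, 1.26211, 0.1323)–(0.986934, 1.70944, 0.1323)  len=0.5165
  (v2,v7,v3) [++-] → (0.768832, 0.781043, 0.1323)–(1.2198, 0, 0.1323)  len=0.9019
  (v3,v7,v8) [-+-] → (0.768832, 0.781043, 0.1323)–(0.6099, 1.0563, 0.1323)  len=0.3178
  (v5,v10,v6) [--+] → (-0.470402, 1.70944, 0.1323)–(0.986934, 1.70944, 0.1323)  len=1.4573
  (v6,v10,v11) [+-+] → (-0.470402, 1.70944, 0.1323)–(-0.986934, 1.70944, 0.1323)  len=0.5165
  (v7,v12,v8) [++-] → (-0.292037, 1.0563, 0.1323)–(0.6099, 1.0563, 0.1323)  len=0.9019
  (v8,v12,v13) [-+-] → (-0.292037, 1.0563, 0.1323)–(-0.6099, 1.0563, 0.1323)  len=0.3179
  (v10,v15,v11) [--+] → (-1.7156, 0.447334, 0.1323)–(-0.986934, 1.70944, 0.1323)  len=1.4574
  (v11,v15,v16) [+-+] → (-1.7156, 0.447334, 0.1323)–(-1.97387, 0, 0.1323)  len=0.5165
  (v12,v17,v13) [++-] → (-1.06087, 0.275257, 0.1323)–(-0.6099, 1.0563, 0.1323)  len=0.9019
  (v13,v17,v18) [-+-] → (-1.06087, 0.275257, 0.1323)–(-1.2198, 0, 0.1323)  len=0.3178
  (v15,v20,v16) [--+] → (-1.2452, -1.26211, 0.1323)–(-1.97387, 0, 0.1323)  len=1.4574
  (v16,v20,v21) [+-+] → (-1.2452, -1.26211, 0.1323)–(-0.986934, -1.70944, 0.1323)  len=0.5165
  (v17,v22,v18) [++-] → (-0.768832, -0.781043, 0.1323)–(-1.2198, 0, 0.1323)  len=0.9019
  (v18,v22,v23) [-+-] → (-0.768832, -0.781043, 0.1323)–(-0.6099, -1.0563, 0.1323)  len=0.3178
  (v20,v25,v21) [--+] → (0.470402, -1.70944, 0.1323)–(-0.986934, -1.70944, 0.1323)  len=1.4573
  (v21,v25,v26) [+-+] → (0.470402, -1.70944, 0.1323)–(0.986934, -1.70944, 0.1323)  len=0.5165
  (v22,v27,v23) [++-] → (0.292037, -1.0563, 0.1323)–(-0.6099, -1.0563, 0.1323)  len=0.9019
  (v23,v27,v28) [-+-] → (0.292037, -1.0563, 0.1323)–(0.6099, -1.0563, 0.1323)  len=0.3179
  (v25,v0,v26) [--+] → (1.7156, -0.447334, 0.1323)–(0.986934, -1.70944, 0.1323)  len=1.4574
  (v26,v0,v1) [+-+] → (1.7156, -0.447334, 0.1323)–(1.97387, 0, 0.1323)  len=0.5165
  (v27,v2,v28) [++-] → (1.06087, -0.275257, 0.1323)–(0.6099, -1.0563, 0.1323)  len=0.9019
  (v28,v2,v3) [-+-] → (1.06087, -0.275257, 0.1323)–(1.2198, 0, 0.1323)  len=0.3178

Chained into 2 loop(s):
  loop 1: 12 segments, perimeter = 11.8433
  loop 2: 12 segments, perimeter = 7.3185
Total perimeter = 19.162


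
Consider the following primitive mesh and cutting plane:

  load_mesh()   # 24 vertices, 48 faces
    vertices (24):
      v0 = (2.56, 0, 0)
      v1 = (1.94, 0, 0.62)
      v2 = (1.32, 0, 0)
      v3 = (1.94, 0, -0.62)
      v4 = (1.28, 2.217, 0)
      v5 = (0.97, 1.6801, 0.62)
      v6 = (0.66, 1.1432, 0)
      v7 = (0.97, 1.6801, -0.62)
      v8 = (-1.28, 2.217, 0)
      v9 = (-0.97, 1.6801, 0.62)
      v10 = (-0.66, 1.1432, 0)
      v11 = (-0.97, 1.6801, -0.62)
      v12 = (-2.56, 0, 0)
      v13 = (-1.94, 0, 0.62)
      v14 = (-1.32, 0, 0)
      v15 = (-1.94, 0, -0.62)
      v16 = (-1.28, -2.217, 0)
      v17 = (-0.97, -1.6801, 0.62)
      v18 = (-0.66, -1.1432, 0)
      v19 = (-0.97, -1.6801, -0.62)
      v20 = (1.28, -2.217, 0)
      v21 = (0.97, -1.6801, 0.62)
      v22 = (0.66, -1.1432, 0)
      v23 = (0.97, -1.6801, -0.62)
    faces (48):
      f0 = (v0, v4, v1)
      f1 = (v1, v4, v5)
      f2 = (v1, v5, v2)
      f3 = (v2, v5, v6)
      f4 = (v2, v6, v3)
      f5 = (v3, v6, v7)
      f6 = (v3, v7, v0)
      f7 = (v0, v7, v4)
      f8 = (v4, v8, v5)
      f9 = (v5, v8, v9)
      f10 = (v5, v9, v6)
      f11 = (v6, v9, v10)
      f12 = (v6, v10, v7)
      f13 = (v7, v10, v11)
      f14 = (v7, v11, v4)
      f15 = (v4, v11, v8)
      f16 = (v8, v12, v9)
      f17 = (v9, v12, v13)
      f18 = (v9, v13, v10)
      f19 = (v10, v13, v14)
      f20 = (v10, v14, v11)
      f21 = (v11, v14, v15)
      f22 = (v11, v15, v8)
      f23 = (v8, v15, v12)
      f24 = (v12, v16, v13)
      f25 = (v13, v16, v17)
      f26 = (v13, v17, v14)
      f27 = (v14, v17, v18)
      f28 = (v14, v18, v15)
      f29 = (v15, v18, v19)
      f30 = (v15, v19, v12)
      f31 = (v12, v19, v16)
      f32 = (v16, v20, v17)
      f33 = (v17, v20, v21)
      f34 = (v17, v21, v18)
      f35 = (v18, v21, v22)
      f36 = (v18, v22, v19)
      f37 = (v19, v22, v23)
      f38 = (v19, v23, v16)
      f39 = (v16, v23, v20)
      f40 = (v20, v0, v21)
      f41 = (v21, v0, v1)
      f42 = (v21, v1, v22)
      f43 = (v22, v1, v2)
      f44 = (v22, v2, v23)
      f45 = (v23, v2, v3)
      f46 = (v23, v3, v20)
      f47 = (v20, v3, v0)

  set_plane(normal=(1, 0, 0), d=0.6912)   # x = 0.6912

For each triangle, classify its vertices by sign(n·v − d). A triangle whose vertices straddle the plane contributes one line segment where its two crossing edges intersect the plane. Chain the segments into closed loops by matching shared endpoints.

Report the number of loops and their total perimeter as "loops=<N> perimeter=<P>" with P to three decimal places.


Straddling triangles (20 of 48):
  (v2,v5,v6) [++-] → (0.6912, 1.19724, 0.0624)–(0.6912, 1.08916, 0)  len=0.1248
  (v2,v6,v3) [+-+] → (0.6912, 1.08916, 0)–(0.6912, 1.11533, -0.0151125)  len=0.0302
  (v3,v6,v7) [+-+] → (0.6912, 1.11533, -0.0151125)–(0.6912, 1.19724, -0.0624)  len=0.0946
  (v4,v8,v5) [+-+] → (0.6912, 2.217, 0)–(0.6912, 1.74663, 0.543175)  len=0.7185
  (v5,v8,v9) [+--] → (0.6912, 1.74663, 0.543175)–(0.6912, 1.6801, 0.62)  len=0.1016
  (v5,v9,v6) [+--] → (0.6912, 1.6801, 0.62)–(0.6912, 1.19724, 0.0624)  len=0.7376
  (v6,v10,v7) [--+] → (0.6912, 1.58827, -0.513953)–(0.6912, 1.19724, -0.0624)  len=0.5973
  (v7,v10,v11) [+--] → (0.6912, 1.58827, -0.513953)–(0.6912, 1.6801, -0.62)  len=0.1403
  (v7,v11,v4) [+-+] → (0.6912, 1.6801, -0.62)–(0.6912, 2.0765, -0.162247)  len=0.6055
  (v4,v11,v8) [+--] → (0.6912, 2.0765, -0.162247)–(0.6912, 2.217, 0)  len=0.2146
  (v16,v20,v17) [-+-] → (0.6912, -2.217, 0)–(0.6912, -2.0765, 0.162247)  len=0.2146
  (v17,v20,v21) [-++] → (0.6912, -2.0765, 0.162247)–(0.6912, -1.6801, 0.62)  len=0.6055
  (v17,v21,v18) [-+-] → (0.6912, -1.6801, 0.62)–(0.6912, -1.58827, 0.513953)  len=0.1403
  (v18,v21,v22) [-+-] → (0.6912, -1.58827, 0.513953)–(0.6912, -1.19724, 0.0624)  len=0.5973
  (v19,v22,v23) [--+] → (0.6912, -1.19724, -0.0624)–(0.6912, -1.6801, -0.62)  len=0.7376
  (v19,v23,v16) [-+-] → (0.6912, -1.6801, -0.62)–(0.6912, -1.74663, -0.543175)  len=0.1016
  (v16,v23,v20) [-++] → (0.6912, -1.74663, -0.543175)–(0.6912, -2.217, 0)  len=0.7185
  (v21,v1,v22) [++-] → (0.6912, -1.11533, 0.0151125)–(0.6912, -1.19724, 0.0624)  len=0.0946
  (v22,v1,v2) [-++] → (0.6912, -1.11533, 0.0151125)–(0.6912, -1.08916, 0)  len=0.0302
  (v22,v2,v23) [-++] → (0.6912, -1.08916, 0)–(0.6912, -1.19724, -0.0624)  len=0.1248

Chained into 2 loop(s):
  loop 1: 10 segments, perimeter = 3.3651
  loop 2: 10 segments, perimeter = 3.3651
Total perimeter = 6.730

loops=2 perimeter=6.730


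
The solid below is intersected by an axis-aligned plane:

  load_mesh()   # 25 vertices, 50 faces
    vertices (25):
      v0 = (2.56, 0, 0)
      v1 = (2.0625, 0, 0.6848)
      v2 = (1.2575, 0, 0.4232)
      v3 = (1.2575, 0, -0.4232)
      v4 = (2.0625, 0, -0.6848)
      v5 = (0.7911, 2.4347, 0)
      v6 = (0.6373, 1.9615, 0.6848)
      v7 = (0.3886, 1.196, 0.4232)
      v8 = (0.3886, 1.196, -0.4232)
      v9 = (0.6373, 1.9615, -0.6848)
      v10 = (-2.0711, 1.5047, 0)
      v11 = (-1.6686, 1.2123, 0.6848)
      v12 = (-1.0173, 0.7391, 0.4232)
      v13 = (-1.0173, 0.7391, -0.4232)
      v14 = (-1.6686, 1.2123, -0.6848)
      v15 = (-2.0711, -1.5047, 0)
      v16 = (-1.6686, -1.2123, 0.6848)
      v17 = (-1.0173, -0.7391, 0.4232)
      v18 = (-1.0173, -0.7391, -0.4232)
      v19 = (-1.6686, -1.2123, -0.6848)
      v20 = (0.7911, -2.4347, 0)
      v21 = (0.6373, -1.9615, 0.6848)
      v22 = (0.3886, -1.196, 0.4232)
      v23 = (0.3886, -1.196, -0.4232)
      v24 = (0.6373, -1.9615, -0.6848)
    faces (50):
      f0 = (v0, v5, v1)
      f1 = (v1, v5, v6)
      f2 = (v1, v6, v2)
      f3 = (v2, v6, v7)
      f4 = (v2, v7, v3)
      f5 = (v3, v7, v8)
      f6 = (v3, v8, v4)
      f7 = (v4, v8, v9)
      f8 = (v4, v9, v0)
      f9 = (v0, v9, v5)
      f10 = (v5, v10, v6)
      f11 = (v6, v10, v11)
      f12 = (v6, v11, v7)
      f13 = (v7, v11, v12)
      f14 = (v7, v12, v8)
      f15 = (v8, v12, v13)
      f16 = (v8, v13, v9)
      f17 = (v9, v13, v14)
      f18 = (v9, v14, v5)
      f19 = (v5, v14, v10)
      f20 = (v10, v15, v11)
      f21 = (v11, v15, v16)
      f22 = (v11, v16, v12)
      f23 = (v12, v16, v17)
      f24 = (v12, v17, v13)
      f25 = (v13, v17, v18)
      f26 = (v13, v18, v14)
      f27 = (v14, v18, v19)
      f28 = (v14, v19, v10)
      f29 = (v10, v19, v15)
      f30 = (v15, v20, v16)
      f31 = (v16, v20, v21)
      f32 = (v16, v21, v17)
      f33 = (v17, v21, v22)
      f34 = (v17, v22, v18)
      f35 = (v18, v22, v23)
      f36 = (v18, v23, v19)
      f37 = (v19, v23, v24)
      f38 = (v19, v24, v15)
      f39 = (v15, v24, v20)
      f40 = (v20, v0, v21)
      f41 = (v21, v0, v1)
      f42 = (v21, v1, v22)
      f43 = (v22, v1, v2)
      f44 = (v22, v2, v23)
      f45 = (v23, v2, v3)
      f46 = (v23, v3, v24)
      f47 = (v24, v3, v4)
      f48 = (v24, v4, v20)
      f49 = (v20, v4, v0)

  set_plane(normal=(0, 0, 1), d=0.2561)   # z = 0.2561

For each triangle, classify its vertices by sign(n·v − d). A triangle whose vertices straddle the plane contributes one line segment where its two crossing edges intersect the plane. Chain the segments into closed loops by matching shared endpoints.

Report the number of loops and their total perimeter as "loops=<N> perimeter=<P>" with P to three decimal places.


loops=2 perimeter=21.345

Straddling triangles (20 of 50):
  (v0,v5,v1) [--+] → (1.26658, 1.52418, 0.2561)–(2.37395, 0, 0.2561)  len=1.8840
  (v1,v5,v6) [+-+] → (1.26658, 1.52418, 0.2561)–(0.733582, 2.25773, 0.2561)  len=0.9067
  (v2,v7,v3) [++-] → (0.560142, 0.95988, 0.2561)–(1.2575, 0, 0.2561)  len=1.1865
  (v3,v7,v8) [-+-] → (0.560142, 0.95988, 0.2561)–(0.3886, 1.196, 0.2561)  len=0.2919
  (v5,v10,v6) [--+] → (-1.05822, 1.67553, 0.2561)–(0.733582, 2.25773, 0.2561)  len=1.8840
  (v6,v10,v11) [+-+] → (-1.05822, 1.67553, 0.2561)–(-1.92057, 1.39535, 0.2561)  len=0.9067
  (v7,v12,v8) [++-] → (-0.739741, 0.829303, 0.2561)–(0.3886, 1.196, 0.2561)  len=1.1864
  (v8,v12,v13) [-+-] → (-0.739741, 0.829303, 0.2561)–(-1.0173, 0.7391, 0.2561)  len=0.2918
  (v10,v15,v11) [--+] → (-1.92057, -0.488602, 0.2561)–(-1.92057, 1.39535, 0.2561)  len=1.8840
  (v11,v15,v16) [+-+] → (-1.92057, -0.488602, 0.2561)–(-1.92057, -1.39535, 0.2561)  len=0.9067
  (v12,v17,v13) [++-] → (-1.0173, -0.447267, 0.2561)–(-1.0173, 0.7391, 0.2561)  len=1.1864
  (v13,v17,v18) [-+-] → (-1.0173, -0.447267, 0.2561)–(-1.0173, -0.7391, 0.2561)  len=0.2918
  (v15,v20,v16) [--+] → (-0.128773, -1.97755, 0.2561)–(-1.92057, -1.39535, 0.2561)  len=1.8840
  (v16,v20,v21) [+-+] → (-0.128773, -1.97755, 0.2561)–(0.733582, -2.25773, 0.2561)  len=0.9067
  (v17,v22,v18) [++-] → (0.111041, -1.1058, 0.2561)–(-1.0173, -0.7391, 0.2561)  len=1.1864
  (v18,v22,v23) [-+-] → (0.111041, -1.1058, 0.2561)–(0.3886, -1.196, 0.2561)  len=0.2918
  (v20,v0,v21) [--+] → (1.84095, -0.733557, 0.2561)–(0.733582, -2.25773, 0.2561)  len=1.8840
  (v21,v0,v1) [+-+] → (1.84095, -0.733557, 0.2561)–(2.37395, 0, 0.2561)  len=0.9067
  (v22,v2,v23) [++-] → (1.08596, -0.23612, 0.2561)–(0.3886, -1.196, 0.2561)  len=1.1865
  (v23,v2,v3) [-+-] → (1.08596, -0.23612, 0.2561)–(1.2575, 0, 0.2561)  len=0.2919

Chained into 2 loop(s):
  loop 1: 10 segments, perimeter = 13.9536
  loop 2: 10 segments, perimeter = 7.3914
Total perimeter = 21.345


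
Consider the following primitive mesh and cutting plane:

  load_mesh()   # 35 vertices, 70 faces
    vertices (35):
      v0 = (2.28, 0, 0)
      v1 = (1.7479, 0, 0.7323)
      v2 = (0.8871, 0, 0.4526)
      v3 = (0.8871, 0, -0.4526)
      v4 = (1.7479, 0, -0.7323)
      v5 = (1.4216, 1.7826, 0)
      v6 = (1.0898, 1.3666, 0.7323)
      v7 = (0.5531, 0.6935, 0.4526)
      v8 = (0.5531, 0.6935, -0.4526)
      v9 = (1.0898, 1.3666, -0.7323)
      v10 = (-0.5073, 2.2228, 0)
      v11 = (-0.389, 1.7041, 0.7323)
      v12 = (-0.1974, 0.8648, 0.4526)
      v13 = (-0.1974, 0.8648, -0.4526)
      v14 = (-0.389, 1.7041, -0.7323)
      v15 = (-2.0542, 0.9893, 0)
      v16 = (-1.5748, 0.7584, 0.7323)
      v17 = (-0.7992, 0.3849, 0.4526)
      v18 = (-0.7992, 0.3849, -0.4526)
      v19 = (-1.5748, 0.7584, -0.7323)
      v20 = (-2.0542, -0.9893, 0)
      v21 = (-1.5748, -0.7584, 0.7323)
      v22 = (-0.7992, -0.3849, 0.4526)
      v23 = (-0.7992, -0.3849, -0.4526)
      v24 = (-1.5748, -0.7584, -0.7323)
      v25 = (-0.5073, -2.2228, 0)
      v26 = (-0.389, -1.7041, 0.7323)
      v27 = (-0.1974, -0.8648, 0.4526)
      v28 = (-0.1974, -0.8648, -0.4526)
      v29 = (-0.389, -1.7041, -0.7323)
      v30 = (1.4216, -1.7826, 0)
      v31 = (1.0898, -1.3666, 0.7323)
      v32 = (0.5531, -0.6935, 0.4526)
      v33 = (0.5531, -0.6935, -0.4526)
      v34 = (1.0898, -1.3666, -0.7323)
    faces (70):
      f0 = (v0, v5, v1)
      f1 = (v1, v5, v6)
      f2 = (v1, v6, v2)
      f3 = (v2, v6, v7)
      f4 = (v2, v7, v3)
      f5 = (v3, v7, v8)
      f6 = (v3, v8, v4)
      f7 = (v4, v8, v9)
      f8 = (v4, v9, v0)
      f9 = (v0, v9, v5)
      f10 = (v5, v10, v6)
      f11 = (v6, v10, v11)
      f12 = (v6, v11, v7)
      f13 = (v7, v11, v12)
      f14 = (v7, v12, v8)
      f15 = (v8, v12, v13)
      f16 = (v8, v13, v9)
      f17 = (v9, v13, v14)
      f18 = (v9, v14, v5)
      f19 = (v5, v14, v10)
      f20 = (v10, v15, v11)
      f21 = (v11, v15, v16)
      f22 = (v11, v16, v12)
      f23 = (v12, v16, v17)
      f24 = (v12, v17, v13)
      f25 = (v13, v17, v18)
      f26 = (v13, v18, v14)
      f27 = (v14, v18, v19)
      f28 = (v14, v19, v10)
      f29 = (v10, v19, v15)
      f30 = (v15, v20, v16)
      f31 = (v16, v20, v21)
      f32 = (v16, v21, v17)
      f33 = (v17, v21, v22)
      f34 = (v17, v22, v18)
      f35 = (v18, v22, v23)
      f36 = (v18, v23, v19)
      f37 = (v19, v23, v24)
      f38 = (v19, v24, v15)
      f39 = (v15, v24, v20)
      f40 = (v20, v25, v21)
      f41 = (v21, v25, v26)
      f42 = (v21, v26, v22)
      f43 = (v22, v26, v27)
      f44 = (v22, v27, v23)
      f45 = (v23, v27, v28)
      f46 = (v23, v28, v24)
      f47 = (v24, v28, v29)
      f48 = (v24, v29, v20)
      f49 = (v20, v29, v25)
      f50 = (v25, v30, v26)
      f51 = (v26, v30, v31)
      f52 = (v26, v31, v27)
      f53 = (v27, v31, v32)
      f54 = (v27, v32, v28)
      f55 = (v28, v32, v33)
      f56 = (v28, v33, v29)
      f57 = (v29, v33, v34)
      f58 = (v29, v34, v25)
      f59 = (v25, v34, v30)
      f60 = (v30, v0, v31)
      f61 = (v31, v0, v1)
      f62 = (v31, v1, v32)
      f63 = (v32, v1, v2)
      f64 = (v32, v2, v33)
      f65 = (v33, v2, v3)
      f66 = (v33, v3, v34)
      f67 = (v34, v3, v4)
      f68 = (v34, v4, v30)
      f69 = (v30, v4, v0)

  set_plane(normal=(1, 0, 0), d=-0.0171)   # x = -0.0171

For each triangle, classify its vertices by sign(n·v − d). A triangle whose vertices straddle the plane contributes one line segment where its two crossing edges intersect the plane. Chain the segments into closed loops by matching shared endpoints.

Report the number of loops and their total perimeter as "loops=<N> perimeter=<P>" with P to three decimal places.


loops=2 perimeter=8.712

Straddling triangles (20 of 70):
  (v5,v10,v6) [+-+] → (-0.0171, 2.11093, 0)–(-0.0171, 1.96001, 0.224766)  len=0.2707
  (v6,v10,v11) [+--] → (-0.0171, 1.96001, 0.224766)–(-0.0171, 1.61922, 0.7323)  len=0.6113
  (v6,v11,v7) [+-+] → (-0.0171, 1.61922, 0.7323)–(-0.0171, 1.30516, 0.621887)  len=0.3329
  (v7,v11,v12) [+--] → (-0.0171, 1.30516, 0.621887)–(-0.0171, 0.823647, 0.4526)  len=0.5104
  (v7,v12,v8) [+-+] → (-0.0171, 0.823647, 0.4526)–(-0.0171, 0.823647, 0.235135)  len=0.2175
  (v8,v12,v13) [+--] → (-0.0171, 0.823647, 0.235135)–(-0.0171, 0.823647, -0.4526)  len=0.6877
  (v8,v13,v9) [+-+] → (-0.0171, 0.823647, -0.4526)–(-0.0171, 0.935088, -0.491778)  len=0.1181
  (v9,v13,v14) [+--] → (-0.0171, 0.935088, -0.491778)–(-0.0171, 1.61922, -0.7323)  len=0.7252
  (v9,v14,v5) [+-+] → (-0.0171, 1.61922, -0.7323)–(-0.0171, 1.72022, -0.581884)  len=0.1812
  (v5,v14,v10) [+--] → (-0.0171, 1.72022, -0.581884)–(-0.0171, 2.11093, 0)  len=0.7009
  (v25,v30,v26) [-+-] → (-0.0171, -2.11093, 0)–(-0.0171, -1.72022, 0.581884)  len=0.7009
  (v26,v30,v31) [-++] → (-0.0171, -1.72022, 0.581884)–(-0.0171, -1.61922, 0.7323)  len=0.1812
  (v26,v31,v27) [-+-] → (-0.0171, -1.61922, 0.7323)–(-0.0171, -0.935088, 0.491778)  len=0.7252
  (v27,v31,v32) [-++] → (-0.0171, -0.935088, 0.491778)–(-0.0171, -0.823647, 0.4526)  len=0.1181
  (v27,v32,v28) [-+-] → (-0.0171, -0.823647, 0.4526)–(-0.0171, -0.823647, -0.235135)  len=0.6877
  (v28,v32,v33) [-++] → (-0.0171, -0.823647, -0.235135)–(-0.0171, -0.823647, -0.4526)  len=0.2175
  (v28,v33,v29) [-+-] → (-0.0171, -0.823647, -0.4526)–(-0.0171, -1.30516, -0.621887)  len=0.5104
  (v29,v33,v34) [-++] → (-0.0171, -1.30516, -0.621887)–(-0.0171, -1.61922, -0.7323)  len=0.3329
  (v29,v34,v25) [-+-] → (-0.0171, -1.61922, -0.7323)–(-0.0171, -1.96001, -0.224766)  len=0.6113
  (v25,v34,v30) [-++] → (-0.0171, -1.96001, -0.224766)–(-0.0171, -2.11093, 0)  len=0.2707

Chained into 2 loop(s):
  loop 1: 10 segments, perimeter = 4.3560
  loop 2: 10 segments, perimeter = 4.3560
Total perimeter = 8.712


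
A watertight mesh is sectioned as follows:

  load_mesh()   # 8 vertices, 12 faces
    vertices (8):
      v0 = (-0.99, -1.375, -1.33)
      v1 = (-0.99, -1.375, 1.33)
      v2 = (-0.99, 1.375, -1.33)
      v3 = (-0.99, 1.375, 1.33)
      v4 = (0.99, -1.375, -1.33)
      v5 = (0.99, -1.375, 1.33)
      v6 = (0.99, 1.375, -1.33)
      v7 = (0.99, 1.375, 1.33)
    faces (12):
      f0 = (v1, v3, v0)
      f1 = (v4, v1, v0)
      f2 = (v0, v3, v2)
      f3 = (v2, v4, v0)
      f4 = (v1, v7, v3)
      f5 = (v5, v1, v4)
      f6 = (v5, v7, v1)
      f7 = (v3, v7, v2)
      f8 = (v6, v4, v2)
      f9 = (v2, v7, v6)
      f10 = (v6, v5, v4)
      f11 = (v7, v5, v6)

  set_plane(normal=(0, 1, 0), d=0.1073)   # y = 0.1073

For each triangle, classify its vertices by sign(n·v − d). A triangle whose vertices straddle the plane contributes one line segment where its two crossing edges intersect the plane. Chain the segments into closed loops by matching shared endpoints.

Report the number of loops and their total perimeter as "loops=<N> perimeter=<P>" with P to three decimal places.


loops=1 perimeter=9.280

Straddling triangles (8 of 12):
  (v1,v3,v0) [-+-] → (-0.99, 0.1073, 1.33)–(-0.99, 0.1073, 0.103788)  len=1.2262
  (v0,v3,v2) [-++] → (-0.99, 0.1073, 0.103788)–(-0.99, 0.1073, -1.33)  len=1.4338
  (v2,v4,v0) [+--] → (-0.077256, 0.1073, -1.33)–(-0.99, 0.1073, -1.33)  len=0.9127
  (v1,v7,v3) [-++] → (0.077256, 0.1073, 1.33)–(-0.99, 0.1073, 1.33)  len=1.0673
  (v5,v7,v1) [-+-] → (0.99, 0.1073, 1.33)–(0.077256, 0.1073, 1.33)  len=0.9127
  (v6,v4,v2) [+-+] → (0.99, 0.1073, -1.33)–(-0.077256, 0.1073, -1.33)  len=1.0673
  (v6,v5,v4) [+--] → (0.99, 0.1073, -0.103788)–(0.99, 0.1073, -1.33)  len=1.2262
  (v7,v5,v6) [+-+] → (0.99, 0.1073, 1.33)–(0.99, 0.1073, -0.103788)  len=1.4338

Chained into 1 loop(s):
  loop 1: 8 segments, perimeter = 9.2800
Total perimeter = 9.280


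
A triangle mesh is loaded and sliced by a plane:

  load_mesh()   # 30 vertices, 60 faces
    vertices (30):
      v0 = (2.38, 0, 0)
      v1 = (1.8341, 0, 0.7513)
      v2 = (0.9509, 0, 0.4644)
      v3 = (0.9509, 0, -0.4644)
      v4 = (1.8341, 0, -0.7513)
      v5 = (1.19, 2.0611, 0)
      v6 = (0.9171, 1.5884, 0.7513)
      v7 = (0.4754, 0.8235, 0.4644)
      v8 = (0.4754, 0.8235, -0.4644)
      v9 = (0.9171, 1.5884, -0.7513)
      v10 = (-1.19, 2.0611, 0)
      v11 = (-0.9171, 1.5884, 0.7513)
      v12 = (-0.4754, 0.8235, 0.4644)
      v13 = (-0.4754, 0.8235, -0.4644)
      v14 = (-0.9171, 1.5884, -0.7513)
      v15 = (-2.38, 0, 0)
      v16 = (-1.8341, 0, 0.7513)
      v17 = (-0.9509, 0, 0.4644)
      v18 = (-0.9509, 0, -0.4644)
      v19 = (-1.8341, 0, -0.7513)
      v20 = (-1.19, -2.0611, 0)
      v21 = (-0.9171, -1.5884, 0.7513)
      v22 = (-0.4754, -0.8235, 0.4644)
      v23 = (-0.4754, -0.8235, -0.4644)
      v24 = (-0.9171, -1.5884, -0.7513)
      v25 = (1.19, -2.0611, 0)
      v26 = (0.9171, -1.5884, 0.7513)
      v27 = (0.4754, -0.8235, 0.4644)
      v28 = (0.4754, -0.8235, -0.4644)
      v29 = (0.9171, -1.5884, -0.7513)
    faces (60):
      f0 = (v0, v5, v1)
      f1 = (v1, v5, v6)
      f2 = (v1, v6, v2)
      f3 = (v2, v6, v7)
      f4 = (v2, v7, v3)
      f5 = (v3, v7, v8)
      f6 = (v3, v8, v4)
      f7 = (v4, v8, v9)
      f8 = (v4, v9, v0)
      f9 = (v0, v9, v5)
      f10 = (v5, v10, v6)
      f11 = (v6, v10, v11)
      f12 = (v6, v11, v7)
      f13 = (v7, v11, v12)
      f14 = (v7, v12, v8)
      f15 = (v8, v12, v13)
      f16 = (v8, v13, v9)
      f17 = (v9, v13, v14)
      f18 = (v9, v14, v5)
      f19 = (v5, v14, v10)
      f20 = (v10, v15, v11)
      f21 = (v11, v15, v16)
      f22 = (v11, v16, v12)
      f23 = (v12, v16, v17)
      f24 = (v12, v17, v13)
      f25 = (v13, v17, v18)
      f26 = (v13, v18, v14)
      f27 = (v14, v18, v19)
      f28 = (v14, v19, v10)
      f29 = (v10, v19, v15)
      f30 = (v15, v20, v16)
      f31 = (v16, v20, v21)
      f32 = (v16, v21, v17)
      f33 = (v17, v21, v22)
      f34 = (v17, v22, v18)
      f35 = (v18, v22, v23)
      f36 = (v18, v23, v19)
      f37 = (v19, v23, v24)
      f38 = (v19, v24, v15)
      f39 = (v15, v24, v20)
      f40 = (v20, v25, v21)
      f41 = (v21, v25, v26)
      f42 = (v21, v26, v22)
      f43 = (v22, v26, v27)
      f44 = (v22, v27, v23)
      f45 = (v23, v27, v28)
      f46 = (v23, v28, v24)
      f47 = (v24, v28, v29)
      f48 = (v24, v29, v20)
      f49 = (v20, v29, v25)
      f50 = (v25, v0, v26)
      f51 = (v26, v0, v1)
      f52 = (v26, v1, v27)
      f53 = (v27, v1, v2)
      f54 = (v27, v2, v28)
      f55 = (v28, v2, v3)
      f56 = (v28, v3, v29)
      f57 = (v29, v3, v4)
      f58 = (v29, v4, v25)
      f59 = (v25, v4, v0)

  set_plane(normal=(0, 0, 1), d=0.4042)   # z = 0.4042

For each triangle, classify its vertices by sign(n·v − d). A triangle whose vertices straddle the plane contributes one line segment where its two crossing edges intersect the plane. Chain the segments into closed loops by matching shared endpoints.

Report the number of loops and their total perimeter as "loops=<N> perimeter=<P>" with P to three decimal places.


Straddling triangles (24 of 60):
  (v0,v5,v1) [--+] → (1.53653, 0.952227, 0.4042)–(2.08631, 0, 0.4042)  len=1.0995
  (v1,v5,v6) [+-+] → (1.53653, 0.952227, 0.4042)–(1.04318, 1.80679, 0.4042)  len=0.9867
  (v2,v7,v3) [++-] → (0.506219, 0.770125, 0.4042)–(0.9509, 0, 0.4042)  len=0.8893
  (v3,v7,v8) [-+-] → (0.506219, 0.770125, 0.4042)–(0.4754, 0.8235, 0.4042)  len=0.0616
  (v5,v10,v6) [--+] → (-0.0563785, 1.80679, 0.4042)–(1.04318, 1.80679, 0.4042)  len=1.0996
  (v6,v10,v11) [+-+] → (-0.0563785, 1.80679, 0.4042)–(-1.04318, 1.80679, 0.4042)  len=0.9868
  (v7,v12,v8) [++-] → (-0.413774, 0.8235, 0.4042)–(0.4754, 0.8235, 0.4042)  len=0.8892
  (v8,v12,v13) [-+-] → (-0.413774, 0.8235, 0.4042)–(-0.4754, 0.8235, 0.4042)  len=0.0616
  (v10,v15,v11) [--+] → (-1.59296, 0.85456, 0.4042)–(-1.04318, 1.80679, 0.4042)  len=1.0995
  (v11,v15,v16) [+-+] → (-1.59296, 0.85456, 0.4042)–(-2.08631, 0, 0.4042)  len=0.9867
  (v12,v17,v13) [++-] → (-0.920081, 0.053375, 0.4042)–(-0.4754, 0.8235, 0.4042)  len=0.8893
  (v13,v17,v18) [-+-] → (-0.920081, 0.053375, 0.4042)–(-0.9509, 0, 0.4042)  len=0.0616
  (v15,v20,v16) [--+] → (-1.53653, -0.952227, 0.4042)–(-2.08631, 0, 0.4042)  len=1.0995
  (v16,v20,v21) [+-+] → (-1.53653, -0.952227, 0.4042)–(-1.04318, -1.80679, 0.4042)  len=0.9867
  (v17,v22,v18) [++-] → (-0.506219, -0.770125, 0.4042)–(-0.9509, 0, 0.4042)  len=0.8893
  (v18,v22,v23) [-+-] → (-0.506219, -0.770125, 0.4042)–(-0.4754, -0.8235, 0.4042)  len=0.0616
  (v20,v25,v21) [--+] → (0.0563785, -1.80679, 0.4042)–(-1.04318, -1.80679, 0.4042)  len=1.0996
  (v21,v25,v26) [+-+] → (0.0563785, -1.80679, 0.4042)–(1.04318, -1.80679, 0.4042)  len=0.9868
  (v22,v27,v23) [++-] → (0.413774, -0.8235, 0.4042)–(-0.4754, -0.8235, 0.4042)  len=0.8892
  (v23,v27,v28) [-+-] → (0.413774, -0.8235, 0.4042)–(0.4754, -0.8235, 0.4042)  len=0.0616
  (v25,v0,v26) [--+] → (1.59296, -0.85456, 0.4042)–(1.04318, -1.80679, 0.4042)  len=1.0995
  (v26,v0,v1) [+-+] → (1.59296, -0.85456, 0.4042)–(2.08631, 0, 0.4042)  len=0.9867
  (v27,v2,v28) [++-] → (0.920081, -0.053375, 0.4042)–(0.4754, -0.8235, 0.4042)  len=0.8893
  (v28,v2,v3) [-+-] → (0.920081, -0.053375, 0.4042)–(0.9509, 0, 0.4042)  len=0.0616

Chained into 2 loop(s):
  loop 1: 12 segments, perimeter = 12.5179
  loop 2: 12 segments, perimeter = 5.7053
Total perimeter = 18.223

loops=2 perimeter=18.223
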